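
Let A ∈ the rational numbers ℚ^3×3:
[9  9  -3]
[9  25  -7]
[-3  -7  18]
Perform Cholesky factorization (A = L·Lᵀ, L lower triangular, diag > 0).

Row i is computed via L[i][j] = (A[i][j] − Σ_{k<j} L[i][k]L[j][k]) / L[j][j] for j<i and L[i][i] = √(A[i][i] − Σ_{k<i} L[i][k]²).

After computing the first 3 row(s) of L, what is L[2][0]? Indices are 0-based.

L[2][0] = -1

Step 1: L[0][0] = √(9) = 3.
  L[1][0] = (9) / L[0][0] = 3.
Step 2: L[1][1] = √(16) = 4.
  L[2][0] = (-3) / L[0][0] = -1.
  L[2][1] = (-4) / L[1][1] = -1.
Step 3: L[2][2] = √(16) = 4.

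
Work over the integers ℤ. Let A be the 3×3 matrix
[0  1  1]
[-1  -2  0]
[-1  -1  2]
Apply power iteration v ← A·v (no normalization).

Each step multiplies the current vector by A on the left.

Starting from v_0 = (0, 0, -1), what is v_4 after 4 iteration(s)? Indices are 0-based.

v_4 = (-5, 2, -8)

v_0 = (0, 0, -1).
v_1 = A·v_0 = (-1, 0, -2).
v_2 = A·v_1 = (-2, 1, -3).
v_3 = A·v_2 = (-2, 0, -5).
v_4 = A·v_3 = (-5, 2, -8).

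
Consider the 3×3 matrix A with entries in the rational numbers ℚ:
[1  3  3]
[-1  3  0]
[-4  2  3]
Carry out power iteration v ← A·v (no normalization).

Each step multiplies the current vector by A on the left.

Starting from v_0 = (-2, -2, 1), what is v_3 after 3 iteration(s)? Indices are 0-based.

v_0 = (-2, -2, 1).
v_1 = A·v_0 = (-5, -4, 7).
v_2 = A·v_1 = (4, -7, 33).
v_3 = A·v_2 = (82, -25, 69).

v_3 = (82, -25, 69)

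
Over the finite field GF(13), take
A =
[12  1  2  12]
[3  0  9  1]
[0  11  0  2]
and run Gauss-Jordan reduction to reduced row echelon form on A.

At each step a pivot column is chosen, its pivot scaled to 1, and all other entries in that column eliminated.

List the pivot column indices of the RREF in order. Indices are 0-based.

pivot columns: 0, 1, 2

step 1: normalize row 0 (÷12) = (1, 12, 11, 1)
  row 1: subtract 3×row0 = (0, 3, 2, 11)
step 2: normalize row 1 (÷3) = (0, 1, 5, 8)
  row 0: subtract 12×row1 = (1, 0, 3, 9)
  row 2: subtract 11×row1 = (0, 0, 10, 5)
step 3: normalize row 2 (÷10) = (0, 0, 1, 7)
  row 0: subtract 3×row2 = (1, 0, 0, 1)
  row 1: subtract 5×row2 = (0, 1, 0, 12)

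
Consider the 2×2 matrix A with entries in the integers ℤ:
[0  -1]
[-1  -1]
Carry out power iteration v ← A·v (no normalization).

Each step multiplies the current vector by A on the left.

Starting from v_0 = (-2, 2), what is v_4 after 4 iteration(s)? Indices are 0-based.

v_4 = (2, 4)

v_0 = (-2, 2).
v_1 = A·v_0 = (-2, 0).
v_2 = A·v_1 = (0, 2).
v_3 = A·v_2 = (-2, -2).
v_4 = A·v_3 = (2, 4).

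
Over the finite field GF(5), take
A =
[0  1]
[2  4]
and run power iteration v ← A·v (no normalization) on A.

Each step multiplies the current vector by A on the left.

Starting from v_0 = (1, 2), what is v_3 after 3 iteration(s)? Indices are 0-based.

v_3 = (4, 1)

v_0 = (1, 2).
v_1 = A·v_0 = (2, 0).
v_2 = A·v_1 = (0, 4).
v_3 = A·v_2 = (4, 1).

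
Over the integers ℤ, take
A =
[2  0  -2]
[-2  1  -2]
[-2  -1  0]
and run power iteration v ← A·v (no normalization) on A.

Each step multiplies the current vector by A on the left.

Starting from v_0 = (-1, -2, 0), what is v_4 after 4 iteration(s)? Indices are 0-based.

v_0 = (-1, -2, 0).
v_1 = A·v_0 = (-2, 0, 4).
v_2 = A·v_1 = (-12, -4, 4).
v_3 = A·v_2 = (-32, 12, 28).
v_4 = A·v_3 = (-120, 20, 52).

v_4 = (-120, 20, 52)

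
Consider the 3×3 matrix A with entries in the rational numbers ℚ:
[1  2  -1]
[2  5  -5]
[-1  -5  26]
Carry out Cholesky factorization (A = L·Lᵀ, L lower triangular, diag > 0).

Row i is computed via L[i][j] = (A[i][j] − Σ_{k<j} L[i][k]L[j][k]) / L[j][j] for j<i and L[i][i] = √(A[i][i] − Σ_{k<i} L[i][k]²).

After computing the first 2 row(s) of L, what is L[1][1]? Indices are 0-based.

L[1][1] = 1

Step 1: L[0][0] = √(1) = 1.
  L[1][0] = (2) / L[0][0] = 2.
Step 2: L[1][1] = √(1) = 1.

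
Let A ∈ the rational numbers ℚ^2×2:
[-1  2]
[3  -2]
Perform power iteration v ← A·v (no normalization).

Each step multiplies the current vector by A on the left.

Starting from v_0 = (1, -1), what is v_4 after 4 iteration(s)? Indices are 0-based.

v_0 = (1, -1).
v_1 = A·v_0 = (-3, 5).
v_2 = A·v_1 = (13, -19).
v_3 = A·v_2 = (-51, 77).
v_4 = A·v_3 = (205, -307).

v_4 = (205, -307)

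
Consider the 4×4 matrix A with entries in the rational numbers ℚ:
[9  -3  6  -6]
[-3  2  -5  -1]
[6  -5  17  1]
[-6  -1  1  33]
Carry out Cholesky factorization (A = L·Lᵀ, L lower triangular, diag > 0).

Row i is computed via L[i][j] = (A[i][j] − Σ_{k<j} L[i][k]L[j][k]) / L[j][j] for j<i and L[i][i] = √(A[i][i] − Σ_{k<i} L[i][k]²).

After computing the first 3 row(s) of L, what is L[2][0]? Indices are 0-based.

L[2][0] = 2

Step 1: L[0][0] = √(9) = 3.
  L[1][0] = (-3) / L[0][0] = -1.
Step 2: L[1][1] = √(1) = 1.
  L[2][0] = (6) / L[0][0] = 2.
  L[2][1] = (-3) / L[1][1] = -3.
Step 3: L[2][2] = √(4) = 2.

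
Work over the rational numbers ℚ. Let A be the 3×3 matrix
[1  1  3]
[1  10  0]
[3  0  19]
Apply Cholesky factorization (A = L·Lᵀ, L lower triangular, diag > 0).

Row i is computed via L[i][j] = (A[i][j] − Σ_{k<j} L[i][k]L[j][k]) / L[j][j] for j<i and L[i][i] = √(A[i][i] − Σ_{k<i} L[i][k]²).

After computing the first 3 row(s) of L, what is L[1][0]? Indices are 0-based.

L[1][0] = 1

Step 1: L[0][0] = √(1) = 1.
  L[1][0] = (1) / L[0][0] = 1.
Step 2: L[1][1] = √(9) = 3.
  L[2][0] = (3) / L[0][0] = 3.
  L[2][1] = (-3) / L[1][1] = -1.
Step 3: L[2][2] = √(9) = 3.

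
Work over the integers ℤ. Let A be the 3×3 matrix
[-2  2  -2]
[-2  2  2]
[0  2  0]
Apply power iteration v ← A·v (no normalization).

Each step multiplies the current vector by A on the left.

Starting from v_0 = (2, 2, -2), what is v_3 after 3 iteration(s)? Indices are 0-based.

v_0 = (2, 2, -2).
v_1 = A·v_0 = (4, -4, 4).
v_2 = A·v_1 = (-24, -8, -8).
v_3 = A·v_2 = (48, 16, -16).

v_3 = (48, 16, -16)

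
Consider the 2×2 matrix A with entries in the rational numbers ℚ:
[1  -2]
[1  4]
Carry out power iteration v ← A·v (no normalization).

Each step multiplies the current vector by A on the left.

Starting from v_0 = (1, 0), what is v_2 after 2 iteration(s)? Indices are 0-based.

v_2 = (-1, 5)

v_0 = (1, 0).
v_1 = A·v_0 = (1, 1).
v_2 = A·v_1 = (-1, 5).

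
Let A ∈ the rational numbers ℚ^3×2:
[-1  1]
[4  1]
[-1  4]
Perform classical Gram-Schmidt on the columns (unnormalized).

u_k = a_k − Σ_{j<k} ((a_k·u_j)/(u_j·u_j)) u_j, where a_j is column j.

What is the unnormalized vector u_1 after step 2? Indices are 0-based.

u_1 = (17/18, 11/9, 71/18)

Step 1: u_0 = a_0 = (-1, 4, -1).
Step 2: u_1 = a_1 − (-1/18)·u_0 = (17/18, 11/9, 71/18).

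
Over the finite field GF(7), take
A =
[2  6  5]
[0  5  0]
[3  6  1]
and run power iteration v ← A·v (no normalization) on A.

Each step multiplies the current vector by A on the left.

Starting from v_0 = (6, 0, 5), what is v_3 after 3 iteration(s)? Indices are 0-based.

v_3 = (5, 0, 1)

v_0 = (6, 0, 5).
v_1 = A·v_0 = (2, 0, 2).
v_2 = A·v_1 = (0, 0, 1).
v_3 = A·v_2 = (5, 0, 1).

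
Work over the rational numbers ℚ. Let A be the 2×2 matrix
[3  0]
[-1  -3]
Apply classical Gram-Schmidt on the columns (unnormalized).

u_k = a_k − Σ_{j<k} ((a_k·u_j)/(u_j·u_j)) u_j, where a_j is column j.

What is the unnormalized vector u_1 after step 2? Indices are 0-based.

u_1 = (-9/10, -27/10)

Step 1: u_0 = a_0 = (3, -1).
Step 2: u_1 = a_1 − (3/10)·u_0 = (-9/10, -27/10).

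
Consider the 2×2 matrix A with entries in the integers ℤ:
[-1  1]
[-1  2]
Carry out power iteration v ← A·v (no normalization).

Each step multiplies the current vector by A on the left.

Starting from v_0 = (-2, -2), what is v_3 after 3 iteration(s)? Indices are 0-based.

v_0 = (-2, -2).
v_1 = A·v_0 = (0, -2).
v_2 = A·v_1 = (-2, -4).
v_3 = A·v_2 = (-2, -6).

v_3 = (-2, -6)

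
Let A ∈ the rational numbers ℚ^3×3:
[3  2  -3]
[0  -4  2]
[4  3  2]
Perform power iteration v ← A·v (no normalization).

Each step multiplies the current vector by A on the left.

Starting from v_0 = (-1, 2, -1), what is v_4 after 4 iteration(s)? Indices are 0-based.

v_0 = (-1, 2, -1).
v_1 = A·v_0 = (4, -10, 0).
v_2 = A·v_1 = (-8, 40, -14).
v_3 = A·v_2 = (98, -188, 60).
v_4 = A·v_3 = (-262, 872, -52).

v_4 = (-262, 872, -52)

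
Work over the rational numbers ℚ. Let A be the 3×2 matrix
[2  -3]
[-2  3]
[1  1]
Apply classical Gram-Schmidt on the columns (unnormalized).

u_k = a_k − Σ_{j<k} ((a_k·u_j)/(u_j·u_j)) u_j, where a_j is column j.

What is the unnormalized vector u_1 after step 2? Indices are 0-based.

u_1 = (-5/9, 5/9, 20/9)

Step 1: u_0 = a_0 = (2, -2, 1).
Step 2: u_1 = a_1 − (-11/9)·u_0 = (-5/9, 5/9, 20/9).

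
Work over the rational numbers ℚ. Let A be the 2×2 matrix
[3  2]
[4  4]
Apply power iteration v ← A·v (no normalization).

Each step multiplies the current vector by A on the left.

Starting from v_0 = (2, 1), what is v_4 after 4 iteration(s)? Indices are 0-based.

v_0 = (2, 1).
v_1 = A·v_0 = (8, 12).
v_2 = A·v_1 = (48, 80).
v_3 = A·v_2 = (304, 512).
v_4 = A·v_3 = (1936, 3264).

v_4 = (1936, 3264)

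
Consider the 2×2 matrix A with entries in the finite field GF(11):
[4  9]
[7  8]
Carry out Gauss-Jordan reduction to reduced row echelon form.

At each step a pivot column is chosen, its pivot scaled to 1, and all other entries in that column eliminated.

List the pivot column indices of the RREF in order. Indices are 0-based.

pivot columns: 0, 1

[1] R0 /= 4  ⇒  (1, 5)
     R1 -= 7·R0  ⇒  (0, 6)
[2] R1 /= 6  ⇒  (0, 1)
     R0 -= 5·R1  ⇒  (1, 0)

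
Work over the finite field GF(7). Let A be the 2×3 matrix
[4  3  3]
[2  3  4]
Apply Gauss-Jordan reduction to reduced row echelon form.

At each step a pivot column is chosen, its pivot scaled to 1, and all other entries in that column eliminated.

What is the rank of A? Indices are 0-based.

pivot(0,0)=4: scale R0 → (1, 6, 6)
  clear (1,0): R1 −= (2)R0 → (0, 5, 6)
pivot(1,1)=5: scale R1 → (0, 1, 4)
  clear (0,1): R0 −= (6)R1 → (1, 0, 3)

rank = 2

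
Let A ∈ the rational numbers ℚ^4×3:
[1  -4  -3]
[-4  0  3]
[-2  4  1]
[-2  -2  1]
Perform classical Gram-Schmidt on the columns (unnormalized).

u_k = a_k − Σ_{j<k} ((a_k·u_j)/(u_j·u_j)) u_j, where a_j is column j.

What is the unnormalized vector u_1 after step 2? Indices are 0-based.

Step 1: u_0 = a_0 = (1, -4, -2, -2).
Step 2: u_1 = a_1 − (-8/25)·u_0 = (-92/25, -32/25, 84/25, -66/25).

u_1 = (-92/25, -32/25, 84/25, -66/25)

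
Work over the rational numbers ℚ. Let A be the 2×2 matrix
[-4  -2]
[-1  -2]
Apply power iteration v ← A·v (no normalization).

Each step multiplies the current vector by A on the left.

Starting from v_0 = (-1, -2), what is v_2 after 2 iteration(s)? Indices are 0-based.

v_0 = (-1, -2).
v_1 = A·v_0 = (8, 5).
v_2 = A·v_1 = (-42, -18).

v_2 = (-42, -18)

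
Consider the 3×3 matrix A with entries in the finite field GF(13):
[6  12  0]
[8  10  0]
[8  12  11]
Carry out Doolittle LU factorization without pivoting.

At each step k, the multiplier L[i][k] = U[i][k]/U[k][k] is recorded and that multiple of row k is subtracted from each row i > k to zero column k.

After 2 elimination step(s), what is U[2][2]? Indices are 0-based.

U[2][2] = 11

[col 0] pivot 6
  R1 -= 10*R0 → (0, 7, 0)  (L[1][0] := 10)
  R2 -= 10*R0 → (0, 9, 11)  (L[2][0] := 10)
[col 1] pivot 7
  R2 -= 5*R1 → (0, 0, 11)  (L[2][1] := 5)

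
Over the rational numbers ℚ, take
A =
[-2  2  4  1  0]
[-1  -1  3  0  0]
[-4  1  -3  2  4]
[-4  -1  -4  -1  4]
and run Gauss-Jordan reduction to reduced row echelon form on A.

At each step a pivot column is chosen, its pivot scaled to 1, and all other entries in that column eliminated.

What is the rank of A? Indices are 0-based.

pivot(0,0)=-2: scale R0 → (1, -1, -2, -1/2, 0)
  clear (1,0): R1 −= (-1)R0 → (0, -2, 1, -1/2, 0)
  clear (2,0): R2 −= (-4)R0 → (0, -3, -11, 0, 4)
  clear (3,0): R3 −= (-4)R0 → (0, -5, -12, -3, 4)
pivot(1,1)=-2: scale R1 → (0, 1, -1/2, 1/4, 0)
  clear (0,1): R0 −= (-1)R1 → (1, 0, -5/2, -1/4, 0)
  clear (2,1): R2 −= (-3)R1 → (0, 0, -25/2, 3/4, 4)
  clear (3,1): R3 −= (-5)R1 → (0, 0, -29/2, -7/4, 4)
pivot(2,2)=-25/2: scale R2 → (0, 0, 1, -3/50, -8/25)
  clear (0,2): R0 −= (-5/2)R2 → (1, 0, 0, -2/5, -4/5)
  clear (1,2): R1 −= (-1/2)R2 → (0, 1, 0, 11/50, -4/25)
  clear (3,2): R3 −= (-29/2)R2 → (0, 0, 0, -131/50, -16/25)
pivot(3,3)=-131/50: scale R3 → (0, 0, 0, 1, 32/131)
  clear (0,3): R0 −= (-2/5)R3 → (1, 0, 0, 0, -92/131)
  clear (1,3): R1 −= (11/50)R3 → (0, 1, 0, 0, -28/131)
  clear (2,3): R2 −= (-3/50)R3 → (0, 0, 1, 0, -40/131)

rank = 4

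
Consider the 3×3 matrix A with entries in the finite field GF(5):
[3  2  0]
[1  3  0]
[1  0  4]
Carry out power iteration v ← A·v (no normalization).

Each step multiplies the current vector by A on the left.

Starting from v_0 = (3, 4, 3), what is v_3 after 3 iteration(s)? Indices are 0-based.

v_0 = (3, 4, 3).
v_1 = A·v_0 = (2, 0, 0).
v_2 = A·v_1 = (1, 2, 2).
v_3 = A·v_2 = (2, 2, 4).

v_3 = (2, 2, 4)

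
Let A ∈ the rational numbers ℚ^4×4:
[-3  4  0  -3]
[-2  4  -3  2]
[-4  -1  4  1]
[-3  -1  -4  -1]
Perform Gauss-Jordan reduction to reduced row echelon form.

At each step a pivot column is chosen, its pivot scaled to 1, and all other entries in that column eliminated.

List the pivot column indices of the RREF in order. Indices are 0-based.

pivot columns: 0, 1, 2, 3

[1] R0 /= -3  ⇒  (1, -4/3, 0, 1)
     R1 -= -2·R0  ⇒  (0, 4/3, -3, 4)
     R2 -= -4·R0  ⇒  (0, -19/3, 4, 5)
     R3 -= -3·R0  ⇒  (0, -5, -4, 2)
[2] R1 /= 4/3  ⇒  (0, 1, -9/4, 3)
     R0 -= -4/3·R1  ⇒  (1, 0, -3, 5)
     R2 -= -19/3·R1  ⇒  (0, 0, -41/4, 24)
     R3 -= -5·R1  ⇒  (0, 0, -61/4, 17)
[3] R2 /= -41/4  ⇒  (0, 0, 1, -96/41)
     R0 -= -3·R2  ⇒  (1, 0, 0, -83/41)
     R1 -= -9/4·R2  ⇒  (0, 1, 0, -93/41)
     R3 -= -61/4·R2  ⇒  (0, 0, 0, -767/41)
[4] R3 /= -767/41  ⇒  (0, 0, 0, 1)
     R0 -= -83/41·R3  ⇒  (1, 0, 0, 0)
     R1 -= -93/41·R3  ⇒  (0, 1, 0, 0)
     R2 -= -96/41·R3  ⇒  (0, 0, 1, 0)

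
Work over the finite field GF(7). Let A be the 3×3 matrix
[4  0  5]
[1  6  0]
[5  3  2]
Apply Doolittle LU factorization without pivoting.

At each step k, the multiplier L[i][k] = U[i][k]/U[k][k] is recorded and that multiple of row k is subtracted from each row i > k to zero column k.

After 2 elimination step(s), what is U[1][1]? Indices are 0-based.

U[1][1] = 6

Step 1: pivot at (0,0) is 4.
  row1 ← row1 − (2)·row0  ⇒  L[1][0]=2, U row1=(0, 6, 4)
  row2 ← row2 − (3)·row0  ⇒  L[2][0]=3, U row2=(0, 3, 1)
Step 2: pivot at (1,1) is 6.
  row2 ← row2 − (4)·row1  ⇒  L[2][1]=4, U row2=(0, 0, 6)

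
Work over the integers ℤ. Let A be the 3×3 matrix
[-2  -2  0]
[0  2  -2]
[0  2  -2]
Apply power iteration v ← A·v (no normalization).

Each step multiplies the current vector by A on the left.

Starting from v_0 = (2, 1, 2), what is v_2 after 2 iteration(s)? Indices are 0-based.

v_2 = (16, 0, 0)

v_0 = (2, 1, 2).
v_1 = A·v_0 = (-6, -2, -2).
v_2 = A·v_1 = (16, 0, 0).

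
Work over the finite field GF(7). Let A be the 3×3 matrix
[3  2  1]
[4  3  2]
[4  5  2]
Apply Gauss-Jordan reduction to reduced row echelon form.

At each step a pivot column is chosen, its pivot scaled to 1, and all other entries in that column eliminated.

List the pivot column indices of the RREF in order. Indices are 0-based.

pivot columns: 0, 1, 2

pivot(0,0)=3: scale R0 → (1, 3, 5)
  clear (1,0): R1 −= (4)R0 → (0, 5, 3)
  clear (2,0): R2 −= (4)R0 → (0, 0, 3)
pivot(1,1)=5: scale R1 → (0, 1, 2)
  clear (0,1): R0 −= (3)R1 → (1, 0, 6)
pivot(2,2)=3: scale R2 → (0, 0, 1)
  clear (0,2): R0 −= (6)R2 → (1, 0, 0)
  clear (1,2): R1 −= (2)R2 → (0, 1, 0)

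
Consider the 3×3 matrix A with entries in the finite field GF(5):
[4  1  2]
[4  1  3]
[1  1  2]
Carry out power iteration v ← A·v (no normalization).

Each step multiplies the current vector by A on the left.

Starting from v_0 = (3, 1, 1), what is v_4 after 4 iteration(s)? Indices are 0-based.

v_0 = (3, 1, 1).
v_1 = A·v_0 = (0, 1, 1).
v_2 = A·v_1 = (3, 4, 3).
v_3 = A·v_2 = (2, 0, 3).
v_4 = A·v_3 = (4, 2, 3).

v_4 = (4, 2, 3)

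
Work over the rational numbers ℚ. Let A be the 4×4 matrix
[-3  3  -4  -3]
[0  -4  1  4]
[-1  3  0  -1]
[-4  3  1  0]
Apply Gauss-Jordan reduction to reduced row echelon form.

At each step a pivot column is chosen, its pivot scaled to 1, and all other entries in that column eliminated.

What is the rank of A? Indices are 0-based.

rank = 4

pivot(0,0)=-3: scale R0 → (1, -1, 4/3, 1)
  clear (2,0): R2 −= (-1)R0 → (0, 2, 4/3, 0)
  clear (3,0): R3 −= (-4)R0 → (0, -1, 19/3, 4)
pivot(1,1)=-4: scale R1 → (0, 1, -1/4, -1)
  clear (0,1): R0 −= (-1)R1 → (1, 0, 13/12, 0)
  clear (2,1): R2 −= (2)R1 → (0, 0, 11/6, 2)
  clear (3,1): R3 −= (-1)R1 → (0, 0, 73/12, 3)
pivot(2,2)=11/6: scale R2 → (0, 0, 1, 12/11)
  clear (0,2): R0 −= (13/12)R2 → (1, 0, 0, -13/11)
  clear (1,2): R1 −= (-1/4)R2 → (0, 1, 0, -8/11)
  clear (3,2): R3 −= (73/12)R2 → (0, 0, 0, -40/11)
pivot(3,3)=-40/11: scale R3 → (0, 0, 0, 1)
  clear (0,3): R0 −= (-13/11)R3 → (1, 0, 0, 0)
  clear (1,3): R1 −= (-8/11)R3 → (0, 1, 0, 0)
  clear (2,3): R2 −= (12/11)R3 → (0, 0, 1, 0)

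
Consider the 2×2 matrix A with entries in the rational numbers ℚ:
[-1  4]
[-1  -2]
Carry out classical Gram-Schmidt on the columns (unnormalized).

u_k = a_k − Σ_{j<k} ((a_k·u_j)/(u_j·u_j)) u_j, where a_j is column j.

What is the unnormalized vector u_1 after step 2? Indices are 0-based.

Step 1: u_0 = a_0 = (-1, -1).
Step 2: u_1 = a_1 − (-1)·u_0 = (3, -3).

u_1 = (3, -3)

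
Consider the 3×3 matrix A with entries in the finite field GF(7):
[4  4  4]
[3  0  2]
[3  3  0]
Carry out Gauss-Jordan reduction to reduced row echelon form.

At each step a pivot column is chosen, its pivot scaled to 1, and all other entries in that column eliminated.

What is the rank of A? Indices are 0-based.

rank = 3

pivot(0,0)=4: scale R0 → (1, 1, 1)
  clear (1,0): R1 −= (3)R0 → (0, 4, 6)
  clear (2,0): R2 −= (3)R0 → (0, 0, 4)
pivot(1,1)=4: scale R1 → (0, 1, 5)
  clear (0,1): R0 −= (1)R1 → (1, 0, 3)
pivot(2,2)=4: scale R2 → (0, 0, 1)
  clear (0,2): R0 −= (3)R2 → (1, 0, 0)
  clear (1,2): R1 −= (5)R2 → (0, 1, 0)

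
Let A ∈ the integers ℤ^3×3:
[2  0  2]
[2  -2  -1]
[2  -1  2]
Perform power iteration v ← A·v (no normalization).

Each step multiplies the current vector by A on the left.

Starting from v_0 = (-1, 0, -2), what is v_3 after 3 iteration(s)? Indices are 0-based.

v_0 = (-1, 0, -2).
v_1 = A·v_0 = (-6, 0, -6).
v_2 = A·v_1 = (-24, -6, -24).
v_3 = A·v_2 = (-96, -12, -90).

v_3 = (-96, -12, -90)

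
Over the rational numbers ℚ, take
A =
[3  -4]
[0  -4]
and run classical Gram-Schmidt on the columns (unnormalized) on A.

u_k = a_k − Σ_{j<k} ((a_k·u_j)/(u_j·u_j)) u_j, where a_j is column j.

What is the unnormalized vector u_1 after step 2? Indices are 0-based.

Step 1: u_0 = a_0 = (3, 0).
Step 2: u_1 = a_1 − (-4/3)·u_0 = (0, -4).

u_1 = (0, -4)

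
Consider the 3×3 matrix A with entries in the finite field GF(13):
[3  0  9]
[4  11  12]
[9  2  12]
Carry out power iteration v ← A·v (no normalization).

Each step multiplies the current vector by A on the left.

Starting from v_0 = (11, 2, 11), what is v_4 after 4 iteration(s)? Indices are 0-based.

v_4 = (1, 5, 1)

v_0 = (11, 2, 11).
v_1 = A·v_0 = (2, 3, 1).
v_2 = A·v_1 = (2, 1, 10).
v_3 = A·v_2 = (5, 9, 10).
v_4 = A·v_3 = (1, 5, 1).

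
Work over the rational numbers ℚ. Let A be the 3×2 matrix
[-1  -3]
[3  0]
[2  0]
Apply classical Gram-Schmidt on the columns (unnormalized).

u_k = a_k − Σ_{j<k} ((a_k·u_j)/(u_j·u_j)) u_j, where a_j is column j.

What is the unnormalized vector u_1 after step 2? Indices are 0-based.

u_1 = (-39/14, -9/14, -3/7)

Step 1: u_0 = a_0 = (-1, 3, 2).
Step 2: u_1 = a_1 − (3/14)·u_0 = (-39/14, -9/14, -3/7).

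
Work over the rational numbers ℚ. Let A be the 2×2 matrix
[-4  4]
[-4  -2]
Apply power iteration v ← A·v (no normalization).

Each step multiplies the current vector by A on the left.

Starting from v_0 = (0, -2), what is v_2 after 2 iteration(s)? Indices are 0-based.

v_0 = (0, -2).
v_1 = A·v_0 = (-8, 4).
v_2 = A·v_1 = (48, 24).

v_2 = (48, 24)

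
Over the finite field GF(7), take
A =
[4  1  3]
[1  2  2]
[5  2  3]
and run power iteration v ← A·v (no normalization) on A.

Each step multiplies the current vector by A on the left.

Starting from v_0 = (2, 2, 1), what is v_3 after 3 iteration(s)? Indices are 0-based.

v_3 = (0, 4, 6)

v_0 = (2, 2, 1).
v_1 = A·v_0 = (6, 1, 3).
v_2 = A·v_1 = (6, 0, 6).
v_3 = A·v_2 = (0, 4, 6).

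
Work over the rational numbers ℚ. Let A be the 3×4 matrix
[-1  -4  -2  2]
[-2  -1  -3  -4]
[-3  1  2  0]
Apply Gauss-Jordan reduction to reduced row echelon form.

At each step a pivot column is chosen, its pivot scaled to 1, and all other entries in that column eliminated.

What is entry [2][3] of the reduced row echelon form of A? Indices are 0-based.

M[2][3] = 62/43

pivot(0,0)=-1: scale R0 → (1, 4, 2, -2)
  clear (1,0): R1 −= (-2)R0 → (0, 7, 1, -8)
  clear (2,0): R2 −= (-3)R0 → (0, 13, 8, -6)
pivot(1,1)=7: scale R1 → (0, 1, 1/7, -8/7)
  clear (0,1): R0 −= (4)R1 → (1, 0, 10/7, 18/7)
  clear (2,1): R2 −= (13)R1 → (0, 0, 43/7, 62/7)
pivot(2,2)=43/7: scale R2 → (0, 0, 1, 62/43)
  clear (0,2): R0 −= (10/7)R2 → (1, 0, 0, 22/43)
  clear (1,2): R1 −= (1/7)R2 → (0, 1, 0, -58/43)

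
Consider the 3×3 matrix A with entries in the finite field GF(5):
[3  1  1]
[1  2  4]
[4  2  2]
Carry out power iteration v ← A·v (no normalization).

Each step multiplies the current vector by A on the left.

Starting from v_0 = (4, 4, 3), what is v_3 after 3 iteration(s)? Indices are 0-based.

v_0 = (4, 4, 3).
v_1 = A·v_0 = (4, 4, 0).
v_2 = A·v_1 = (1, 2, 4).
v_3 = A·v_2 = (4, 1, 1).

v_3 = (4, 1, 1)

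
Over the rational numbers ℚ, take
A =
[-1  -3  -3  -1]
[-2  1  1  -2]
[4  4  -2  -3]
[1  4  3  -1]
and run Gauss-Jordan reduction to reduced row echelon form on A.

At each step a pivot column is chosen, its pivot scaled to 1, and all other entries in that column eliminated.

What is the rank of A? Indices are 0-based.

rank = 4

step 1: normalize row 0 (÷-1) = (1, 3, 3, 1)
  row 1: subtract -2×row0 = (0, 7, 7, 0)
  row 2: subtract 4×row0 = (0, -8, -14, -7)
  row 3: subtract 1×row0 = (0, 1, 0, -2)
step 2: normalize row 1 (÷7) = (0, 1, 1, 0)
  row 0: subtract 3×row1 = (1, 0, 0, 1)
  row 2: subtract -8×row1 = (0, 0, -6, -7)
  row 3: subtract 1×row1 = (0, 0, -1, -2)
step 3: normalize row 2 (÷-6) = (0, 0, 1, 7/6)
  row 1: subtract 1×row2 = (0, 1, 0, -7/6)
  row 3: subtract -1×row2 = (0, 0, 0, -5/6)
step 4: normalize row 3 (÷-5/6) = (0, 0, 0, 1)
  row 0: subtract 1×row3 = (1, 0, 0, 0)
  row 1: subtract -7/6×row3 = (0, 1, 0, 0)
  row 2: subtract 7/6×row3 = (0, 0, 1, 0)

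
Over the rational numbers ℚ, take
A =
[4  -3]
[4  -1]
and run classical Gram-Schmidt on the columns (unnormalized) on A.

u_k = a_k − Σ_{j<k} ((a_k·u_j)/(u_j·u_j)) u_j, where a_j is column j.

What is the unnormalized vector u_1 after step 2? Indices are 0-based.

u_1 = (-1, 1)

Step 1: u_0 = a_0 = (4, 4).
Step 2: u_1 = a_1 − (-1/2)·u_0 = (-1, 1).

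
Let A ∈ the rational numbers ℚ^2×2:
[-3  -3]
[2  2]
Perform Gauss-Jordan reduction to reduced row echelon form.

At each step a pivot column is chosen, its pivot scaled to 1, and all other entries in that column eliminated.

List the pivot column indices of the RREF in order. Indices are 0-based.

[1] R0 /= -3  ⇒  (1, 1)
     R1 -= 2·R0  ⇒  (0, 0)
column 1 empty below row 1

pivot columns: 0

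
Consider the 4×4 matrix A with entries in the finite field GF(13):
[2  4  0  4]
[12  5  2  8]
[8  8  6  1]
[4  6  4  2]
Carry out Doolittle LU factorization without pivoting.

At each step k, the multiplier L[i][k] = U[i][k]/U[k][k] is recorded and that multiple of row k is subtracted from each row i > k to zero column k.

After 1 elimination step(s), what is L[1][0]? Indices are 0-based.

L[1][0] = 6

k=0: U[0][0]=2
  eliminate (1,0): mult=6, new row 1: (0, 7, 2, 10); set L[1][0]=6
  eliminate (2,0): mult=4, new row 2: (0, 5, 6, 11); set L[2][0]=4
  eliminate (3,0): mult=2, new row 3: (0, 11, 4, 7); set L[3][0]=2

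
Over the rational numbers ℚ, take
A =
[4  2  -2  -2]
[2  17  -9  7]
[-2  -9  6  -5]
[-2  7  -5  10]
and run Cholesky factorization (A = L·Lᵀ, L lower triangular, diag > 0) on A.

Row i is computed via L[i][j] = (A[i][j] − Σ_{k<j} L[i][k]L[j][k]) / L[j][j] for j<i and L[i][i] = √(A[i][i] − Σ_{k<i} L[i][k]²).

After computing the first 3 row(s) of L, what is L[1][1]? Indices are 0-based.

Step 1: L[0][0] = √(4) = 2.
  L[1][0] = (2) / L[0][0] = 1.
Step 2: L[1][1] = √(16) = 4.
  L[2][0] = (-2) / L[0][0] = -1.
  L[2][1] = (-8) / L[1][1] = -2.
Step 3: L[2][2] = √(1) = 1.

L[1][1] = 4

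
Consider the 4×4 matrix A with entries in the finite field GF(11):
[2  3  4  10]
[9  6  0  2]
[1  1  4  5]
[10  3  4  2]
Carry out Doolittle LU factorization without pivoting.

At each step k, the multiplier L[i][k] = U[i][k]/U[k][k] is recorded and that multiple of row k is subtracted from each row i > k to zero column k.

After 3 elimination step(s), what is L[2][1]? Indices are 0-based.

k=0: U[0][0]=2
  eliminate (1,0): mult=10, new row 1: (0, 9, 4, 1); set L[1][0]=10
  eliminate (2,0): mult=6, new row 2: (0, 5, 2, 0); set L[2][0]=6
  eliminate (3,0): mult=5, new row 3: (0, 10, 6, 7); set L[3][0]=5
k=1: U[1][1]=9
  eliminate (2,1): mult=3, new row 2: (0, 0, 1, 8); set L[2][1]=3
  eliminate (3,1): mult=6, new row 3: (0, 0, 4, 1); set L[3][1]=6
k=2: U[2][2]=1
  eliminate (3,2): mult=4, new row 3: (0, 0, 0, 2); set L[3][2]=4

L[2][1] = 3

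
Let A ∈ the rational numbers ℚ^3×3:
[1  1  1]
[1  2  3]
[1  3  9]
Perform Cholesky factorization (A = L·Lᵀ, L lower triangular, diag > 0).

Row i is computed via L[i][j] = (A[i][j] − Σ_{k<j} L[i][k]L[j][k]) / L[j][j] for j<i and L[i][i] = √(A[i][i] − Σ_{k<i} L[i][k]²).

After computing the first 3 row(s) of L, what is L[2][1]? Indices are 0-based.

Step 1: L[0][0] = √(1) = 1.
  L[1][0] = (1) / L[0][0] = 1.
Step 2: L[1][1] = √(1) = 1.
  L[2][0] = (1) / L[0][0] = 1.
  L[2][1] = (2) / L[1][1] = 2.
Step 3: L[2][2] = √(4) = 2.

L[2][1] = 2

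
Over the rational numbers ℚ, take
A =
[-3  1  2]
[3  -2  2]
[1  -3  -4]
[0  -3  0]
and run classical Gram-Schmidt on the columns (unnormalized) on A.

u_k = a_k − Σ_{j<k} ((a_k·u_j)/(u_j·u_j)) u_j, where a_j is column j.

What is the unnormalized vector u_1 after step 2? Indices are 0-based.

Step 1: u_0 = a_0 = (-3, 3, 1, 0).
Step 2: u_1 = a_1 − (-12/19)·u_0 = (-17/19, -2/19, -45/19, -3).

u_1 = (-17/19, -2/19, -45/19, -3)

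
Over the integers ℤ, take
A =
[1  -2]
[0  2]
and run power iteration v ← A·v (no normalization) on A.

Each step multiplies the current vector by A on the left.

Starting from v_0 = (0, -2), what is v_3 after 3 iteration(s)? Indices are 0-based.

v_0 = (0, -2).
v_1 = A·v_0 = (4, -4).
v_2 = A·v_1 = (12, -8).
v_3 = A·v_2 = (28, -16).

v_3 = (28, -16)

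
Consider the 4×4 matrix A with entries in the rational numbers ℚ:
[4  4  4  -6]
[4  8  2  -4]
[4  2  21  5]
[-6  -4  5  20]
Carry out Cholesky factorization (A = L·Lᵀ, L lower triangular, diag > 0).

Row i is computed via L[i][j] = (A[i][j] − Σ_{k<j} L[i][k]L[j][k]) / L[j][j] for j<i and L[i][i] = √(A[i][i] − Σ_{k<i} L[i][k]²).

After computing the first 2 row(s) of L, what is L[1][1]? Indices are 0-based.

L[1][1] = 2

Step 1: L[0][0] = √(4) = 2.
  L[1][0] = (4) / L[0][0] = 2.
Step 2: L[1][1] = √(4) = 2.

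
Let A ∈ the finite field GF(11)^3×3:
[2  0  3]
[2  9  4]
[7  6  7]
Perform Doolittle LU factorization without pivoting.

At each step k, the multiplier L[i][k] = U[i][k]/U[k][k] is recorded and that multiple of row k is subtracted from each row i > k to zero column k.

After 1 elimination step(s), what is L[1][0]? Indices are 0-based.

Step 1: pivot at (0,0) is 2.
  row1 ← row1 − (1)·row0  ⇒  L[1][0]=1, U row1=(0, 9, 1)
  row2 ← row2 − (9)·row0  ⇒  L[2][0]=9, U row2=(0, 6, 2)

L[1][0] = 1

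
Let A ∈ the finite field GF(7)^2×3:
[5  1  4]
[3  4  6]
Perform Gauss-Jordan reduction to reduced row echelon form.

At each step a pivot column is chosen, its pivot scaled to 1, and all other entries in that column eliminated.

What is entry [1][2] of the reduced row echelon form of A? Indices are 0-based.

pivot(0,0)=5: scale R0 → (1, 3, 5)
  clear (1,0): R1 −= (3)R0 → (0, 2, 5)
pivot(1,1)=2: scale R1 → (0, 1, 6)
  clear (0,1): R0 −= (3)R1 → (1, 0, 1)

M[1][2] = 6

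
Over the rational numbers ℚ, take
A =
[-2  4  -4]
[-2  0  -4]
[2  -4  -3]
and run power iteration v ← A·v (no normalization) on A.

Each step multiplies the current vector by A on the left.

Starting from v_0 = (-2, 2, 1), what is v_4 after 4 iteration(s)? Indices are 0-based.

v_4 = (68, 1396, 1829)

v_0 = (-2, 2, 1).
v_1 = A·v_0 = (8, 0, -15).
v_2 = A·v_1 = (44, 44, 61).
v_3 = A·v_2 = (-156, -332, -271).
v_4 = A·v_3 = (68, 1396, 1829).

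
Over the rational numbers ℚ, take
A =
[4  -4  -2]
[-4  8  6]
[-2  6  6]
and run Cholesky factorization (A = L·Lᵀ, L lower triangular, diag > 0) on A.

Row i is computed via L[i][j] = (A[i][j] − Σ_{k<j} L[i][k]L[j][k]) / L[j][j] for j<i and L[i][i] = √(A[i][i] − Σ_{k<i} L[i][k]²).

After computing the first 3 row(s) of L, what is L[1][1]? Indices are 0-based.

L[1][1] = 2

Step 1: L[0][0] = √(4) = 2.
  L[1][0] = (-4) / L[0][0] = -2.
Step 2: L[1][1] = √(4) = 2.
  L[2][0] = (-2) / L[0][0] = -1.
  L[2][1] = (4) / L[1][1] = 2.
Step 3: L[2][2] = √(1) = 1.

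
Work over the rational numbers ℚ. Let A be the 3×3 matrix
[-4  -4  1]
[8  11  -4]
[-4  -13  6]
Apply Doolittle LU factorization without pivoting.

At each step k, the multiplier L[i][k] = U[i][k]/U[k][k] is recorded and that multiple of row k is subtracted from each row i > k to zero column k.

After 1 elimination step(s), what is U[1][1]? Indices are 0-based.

U[1][1] = 3

k=0: U[0][0]=-4
  eliminate (1,0): mult=-2, new row 1: (0, 3, -2); set L[1][0]=-2
  eliminate (2,0): mult=1, new row 2: (0, -9, 5); set L[2][0]=1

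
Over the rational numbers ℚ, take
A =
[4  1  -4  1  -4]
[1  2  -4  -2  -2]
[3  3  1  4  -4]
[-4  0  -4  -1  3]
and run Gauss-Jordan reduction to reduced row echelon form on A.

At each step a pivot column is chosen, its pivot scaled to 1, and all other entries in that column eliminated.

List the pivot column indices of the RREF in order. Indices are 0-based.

pivot columns: 0, 1, 2, 3

[1] R0 /= 4  ⇒  (1, 1/4, -1, 1/4, -1)
     R1 -= 1·R0  ⇒  (0, 7/4, -3, -9/4, -1)
     R2 -= 3·R0  ⇒  (0, 9/4, 4, 13/4, -1)
     R3 -= -4·R0  ⇒  (0, 1, -8, 0, -1)
[2] R1 /= 7/4  ⇒  (0, 1, -12/7, -9/7, -4/7)
     R0 -= 1/4·R1  ⇒  (1, 0, -4/7, 4/7, -6/7)
     R2 -= 9/4·R1  ⇒  (0, 0, 55/7, 43/7, 2/7)
     R3 -= 1·R1  ⇒  (0, 0, -44/7, 9/7, -3/7)
[3] R2 /= 55/7  ⇒  (0, 0, 1, 43/55, 2/55)
     R0 -= -4/7·R2  ⇒  (1, 0, 0, 56/55, -46/55)
     R1 -= -12/7·R2  ⇒  (0, 1, 0, 3/55, -28/55)
     R3 -= -44/7·R2  ⇒  (0, 0, 0, 31/5, -1/5)
[4] R3 /= 31/5  ⇒  (0, 0, 0, 1, -1/31)
     R0 -= 56/55·R3  ⇒  (1, 0, 0, 0, -274/341)
     R1 -= 3/55·R3  ⇒  (0, 1, 0, 0, -173/341)
     R2 -= 43/55·R3  ⇒  (0, 0, 1, 0, 21/341)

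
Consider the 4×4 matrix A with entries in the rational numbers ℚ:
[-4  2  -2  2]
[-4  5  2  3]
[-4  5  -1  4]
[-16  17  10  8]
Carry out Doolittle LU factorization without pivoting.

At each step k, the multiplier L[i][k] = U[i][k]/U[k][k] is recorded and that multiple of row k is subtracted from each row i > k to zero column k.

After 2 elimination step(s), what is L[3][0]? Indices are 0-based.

L[3][0] = 4

[col 0] pivot -4
  R1 -= 1*R0 → (0, 3, 4, 1)  (L[1][0] := 1)
  R2 -= 1*R0 → (0, 3, 1, 2)  (L[2][0] := 1)
  R3 -= 4*R0 → (0, 9, 18, 0)  (L[3][0] := 4)
[col 1] pivot 3
  R2 -= 1*R1 → (0, 0, -3, 1)  (L[2][1] := 1)
  R3 -= 3*R1 → (0, 0, 6, -3)  (L[3][1] := 3)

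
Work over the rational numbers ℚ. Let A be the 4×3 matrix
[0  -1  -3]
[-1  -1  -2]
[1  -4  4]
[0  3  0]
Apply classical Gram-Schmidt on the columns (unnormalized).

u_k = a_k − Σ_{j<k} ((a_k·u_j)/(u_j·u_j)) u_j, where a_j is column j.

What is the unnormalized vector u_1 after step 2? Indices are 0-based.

Step 1: u_0 = a_0 = (0, -1, 1, 0).
Step 2: u_1 = a_1 − (-3/2)·u_0 = (-1, -5/2, -5/2, 3).

u_1 = (-1, -5/2, -5/2, 3)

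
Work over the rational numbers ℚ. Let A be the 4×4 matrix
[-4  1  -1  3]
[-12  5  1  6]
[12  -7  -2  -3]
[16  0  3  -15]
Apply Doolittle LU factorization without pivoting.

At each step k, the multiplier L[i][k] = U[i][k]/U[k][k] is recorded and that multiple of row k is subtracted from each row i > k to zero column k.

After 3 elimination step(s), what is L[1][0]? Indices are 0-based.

[col 0] pivot -4
  R1 -= 3*R0 → (0, 2, 4, -3)  (L[1][0] := 3)
  R2 -= -3*R0 → (0, -4, -5, 6)  (L[2][0] := -3)
  R3 -= -4*R0 → (0, 4, -1, -3)  (L[3][0] := -4)
[col 1] pivot 2
  R2 -= -2*R1 → (0, 0, 3, 0)  (L[2][1] := -2)
  R3 -= 2*R1 → (0, 0, -9, 3)  (L[3][1] := 2)
[col 2] pivot 3
  R3 -= -3*R2 → (0, 0, 0, 3)  (L[3][2] := -3)

L[1][0] = 3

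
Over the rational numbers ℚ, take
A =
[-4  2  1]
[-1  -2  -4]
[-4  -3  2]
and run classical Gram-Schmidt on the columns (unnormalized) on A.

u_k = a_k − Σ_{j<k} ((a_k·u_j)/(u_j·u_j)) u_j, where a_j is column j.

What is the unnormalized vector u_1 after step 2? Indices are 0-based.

Step 1: u_0 = a_0 = (-4, -1, -4).
Step 2: u_1 = a_1 − (2/11)·u_0 = (30/11, -20/11, -25/11).

u_1 = (30/11, -20/11, -25/11)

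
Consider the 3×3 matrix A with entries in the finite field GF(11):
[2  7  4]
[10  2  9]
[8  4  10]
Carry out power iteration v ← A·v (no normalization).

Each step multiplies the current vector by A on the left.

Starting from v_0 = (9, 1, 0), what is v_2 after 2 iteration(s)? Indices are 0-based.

v_0 = (9, 1, 0).
v_1 = A·v_0 = (3, 4, 10).
v_2 = A·v_1 = (8, 7, 8).

v_2 = (8, 7, 8)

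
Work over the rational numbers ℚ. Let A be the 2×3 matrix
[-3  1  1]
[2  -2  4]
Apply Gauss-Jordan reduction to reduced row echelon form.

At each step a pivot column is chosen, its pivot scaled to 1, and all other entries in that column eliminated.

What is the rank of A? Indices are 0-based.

pivot(0,0)=-3: scale R0 → (1, -1/3, -1/3)
  clear (1,0): R1 −= (2)R0 → (0, -4/3, 14/3)
pivot(1,1)=-4/3: scale R1 → (0, 1, -7/2)
  clear (0,1): R0 −= (-1/3)R1 → (1, 0, -3/2)

rank = 2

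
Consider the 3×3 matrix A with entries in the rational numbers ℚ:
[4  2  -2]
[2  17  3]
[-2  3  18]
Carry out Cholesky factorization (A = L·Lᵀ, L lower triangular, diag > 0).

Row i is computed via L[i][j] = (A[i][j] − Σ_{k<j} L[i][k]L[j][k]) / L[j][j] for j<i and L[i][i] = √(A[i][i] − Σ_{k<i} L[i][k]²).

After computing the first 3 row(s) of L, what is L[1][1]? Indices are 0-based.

Step 1: L[0][0] = √(4) = 2.
  L[1][0] = (2) / L[0][0] = 1.
Step 2: L[1][1] = √(16) = 4.
  L[2][0] = (-2) / L[0][0] = -1.
  L[2][1] = (4) / L[1][1] = 1.
Step 3: L[2][2] = √(16) = 4.

L[1][1] = 4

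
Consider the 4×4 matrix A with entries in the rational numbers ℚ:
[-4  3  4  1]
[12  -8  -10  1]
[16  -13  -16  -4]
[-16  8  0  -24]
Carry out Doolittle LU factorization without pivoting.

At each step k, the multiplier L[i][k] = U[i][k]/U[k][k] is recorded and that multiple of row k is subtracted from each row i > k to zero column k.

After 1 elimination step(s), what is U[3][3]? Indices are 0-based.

k=0: U[0][0]=-4
  eliminate (1,0): mult=-3, new row 1: (0, 1, 2, 4); set L[1][0]=-3
  eliminate (2,0): mult=-4, new row 2: (0, -1, 0, 0); set L[2][0]=-4
  eliminate (3,0): mult=4, new row 3: (0, -4, -16, -28); set L[3][0]=4

U[3][3] = -28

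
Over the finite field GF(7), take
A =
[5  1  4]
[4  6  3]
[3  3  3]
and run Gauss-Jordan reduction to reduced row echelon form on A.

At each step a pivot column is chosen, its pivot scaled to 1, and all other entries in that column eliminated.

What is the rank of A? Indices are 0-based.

rank = 3

step 1: normalize row 0 (÷5) = (1, 3, 5)
  row 1: subtract 4×row0 = (0, 1, 4)
  row 2: subtract 3×row0 = (0, 1, 2)
step 2: normalize row 1 (÷1) = (0, 1, 4)
  row 0: subtract 3×row1 = (1, 0, 0)
  row 2: subtract 1×row1 = (0, 0, 5)
step 3: normalize row 2 (÷5) = (0, 0, 1)
  row 1: subtract 4×row2 = (0, 1, 0)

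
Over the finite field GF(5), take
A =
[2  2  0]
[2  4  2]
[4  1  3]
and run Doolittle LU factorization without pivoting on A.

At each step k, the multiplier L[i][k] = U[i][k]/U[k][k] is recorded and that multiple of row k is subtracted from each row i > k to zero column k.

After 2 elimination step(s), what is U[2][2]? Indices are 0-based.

U[2][2] = 1

[col 0] pivot 2
  R1 -= 1*R0 → (0, 2, 2)  (L[1][0] := 1)
  R2 -= 2*R0 → (0, 2, 3)  (L[2][0] := 2)
[col 1] pivot 2
  R2 -= 1*R1 → (0, 0, 1)  (L[2][1] := 1)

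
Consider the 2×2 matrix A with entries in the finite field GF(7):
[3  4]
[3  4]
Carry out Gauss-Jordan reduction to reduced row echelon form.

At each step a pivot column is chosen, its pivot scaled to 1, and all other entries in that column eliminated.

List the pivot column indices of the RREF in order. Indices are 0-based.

pivot columns: 0

[1] R0 /= 3  ⇒  (1, 6)
     R1 -= 3·R0  ⇒  (0, 0)
column 1 empty below row 1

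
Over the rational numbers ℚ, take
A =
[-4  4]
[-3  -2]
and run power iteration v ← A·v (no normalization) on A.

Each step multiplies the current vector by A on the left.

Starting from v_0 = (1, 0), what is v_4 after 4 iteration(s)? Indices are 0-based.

v_0 = (1, 0).
v_1 = A·v_0 = (-4, -3).
v_2 = A·v_1 = (4, 18).
v_3 = A·v_2 = (56, -48).
v_4 = A·v_3 = (-416, -72).

v_4 = (-416, -72)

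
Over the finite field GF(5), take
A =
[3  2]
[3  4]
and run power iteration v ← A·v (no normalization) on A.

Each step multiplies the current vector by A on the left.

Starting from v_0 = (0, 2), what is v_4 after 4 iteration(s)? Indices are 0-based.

v_4 = (1, 1)

v_0 = (0, 2).
v_1 = A·v_0 = (4, 3).
v_2 = A·v_1 = (3, 4).
v_3 = A·v_2 = (2, 0).
v_4 = A·v_3 = (1, 1).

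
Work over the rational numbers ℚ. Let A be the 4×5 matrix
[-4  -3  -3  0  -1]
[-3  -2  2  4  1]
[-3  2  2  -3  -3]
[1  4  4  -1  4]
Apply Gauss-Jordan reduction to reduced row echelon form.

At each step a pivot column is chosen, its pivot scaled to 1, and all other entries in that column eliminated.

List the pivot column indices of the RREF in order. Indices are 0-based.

[1] R0 /= -4  ⇒  (1, 3/4, 3/4, 0, 1/4)
     R1 -= -3·R0  ⇒  (0, 1/4, 17/4, 4, 7/4)
     R2 -= -3·R0  ⇒  (0, 17/4, 17/4, -3, -9/4)
     R3 -= 1·R0  ⇒  (0, 13/4, 13/4, -1, 15/4)
[2] R1 /= 1/4  ⇒  (0, 1, 17, 16, 7)
     R0 -= 3/4·R1  ⇒  (1, 0, -12, -12, -5)
     R2 -= 17/4·R1  ⇒  (0, 0, -68, -71, -32)
     R3 -= 13/4·R1  ⇒  (0, 0, -52, -53, -19)
[3] R2 /= -68  ⇒  (0, 0, 1, 71/68, 8/17)
     R0 -= -12·R2  ⇒  (1, 0, 0, 9/17, 11/17)
     R1 -= 17·R2  ⇒  (0, 1, 0, -7/4, -1)
     R3 -= -52·R2  ⇒  (0, 0, 0, 22/17, 93/17)
[4] R3 /= 22/17  ⇒  (0, 0, 0, 1, 93/22)
     R0 -= 9/17·R3  ⇒  (1, 0, 0, 0, -35/22)
     R1 -= -7/4·R3  ⇒  (0, 1, 0, 0, 563/88)
     R2 -= 71/68·R3  ⇒  (0, 0, 1, 0, -347/88)

pivot columns: 0, 1, 2, 3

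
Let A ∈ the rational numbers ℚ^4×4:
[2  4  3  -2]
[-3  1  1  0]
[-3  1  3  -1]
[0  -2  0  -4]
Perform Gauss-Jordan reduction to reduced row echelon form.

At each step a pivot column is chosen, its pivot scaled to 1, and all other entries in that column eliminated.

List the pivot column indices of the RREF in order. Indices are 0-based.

step 1: normalize row 0 (÷2) = (1, 2, 3/2, -1)
  row 1: subtract -3×row0 = (0, 7, 11/2, -3)
  row 2: subtract -3×row0 = (0, 7, 15/2, -4)
step 2: normalize row 1 (÷7) = (0, 1, 11/14, -3/7)
  row 0: subtract 2×row1 = (1, 0, -1/14, -1/7)
  row 2: subtract 7×row1 = (0, 0, 2, -1)
  row 3: subtract -2×row1 = (0, 0, 11/7, -34/7)
step 3: normalize row 2 (÷2) = (0, 0, 1, -1/2)
  row 0: subtract -1/14×row2 = (1, 0, 0, -5/28)
  row 1: subtract 11/14×row2 = (0, 1, 0, -1/28)
  row 3: subtract 11/7×row2 = (0, 0, 0, -57/14)
step 4: normalize row 3 (÷-57/14) = (0, 0, 0, 1)
  row 0: subtract -5/28×row3 = (1, 0, 0, 0)
  row 1: subtract -1/28×row3 = (0, 1, 0, 0)
  row 2: subtract -1/2×row3 = (0, 0, 1, 0)

pivot columns: 0, 1, 2, 3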